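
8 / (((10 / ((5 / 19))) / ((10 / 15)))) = 8 / 57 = 0.14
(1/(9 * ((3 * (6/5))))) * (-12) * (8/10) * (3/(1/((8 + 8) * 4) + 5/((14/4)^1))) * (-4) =14336/5823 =2.46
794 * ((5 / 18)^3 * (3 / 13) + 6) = 4767.93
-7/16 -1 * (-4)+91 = 94.56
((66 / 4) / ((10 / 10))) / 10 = 33 / 20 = 1.65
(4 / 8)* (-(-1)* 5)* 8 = 20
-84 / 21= -4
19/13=1.46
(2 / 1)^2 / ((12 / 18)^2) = 9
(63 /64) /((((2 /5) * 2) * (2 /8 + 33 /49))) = 15435 /11584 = 1.33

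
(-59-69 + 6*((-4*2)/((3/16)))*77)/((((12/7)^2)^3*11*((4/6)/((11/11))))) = -18235595/171072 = -106.60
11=11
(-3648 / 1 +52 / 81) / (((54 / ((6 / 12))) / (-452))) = 33384268 / 2187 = 15264.87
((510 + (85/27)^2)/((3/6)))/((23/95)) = 4294.92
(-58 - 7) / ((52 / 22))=-55 / 2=-27.50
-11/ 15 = -0.73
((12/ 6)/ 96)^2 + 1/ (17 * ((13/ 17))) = 2317/ 29952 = 0.08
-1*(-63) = 63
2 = 2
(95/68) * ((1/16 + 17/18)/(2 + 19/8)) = 2755/8568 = 0.32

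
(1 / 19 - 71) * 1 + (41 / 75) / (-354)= -35790179 / 504450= -70.95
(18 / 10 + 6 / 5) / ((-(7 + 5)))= -1 / 4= -0.25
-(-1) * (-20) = -20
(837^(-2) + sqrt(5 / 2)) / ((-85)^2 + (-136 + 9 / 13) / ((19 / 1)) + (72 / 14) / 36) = 1729 / 8743072396671 + 1729*sqrt(10) / 24959918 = 0.00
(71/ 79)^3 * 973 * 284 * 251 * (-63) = -3172044150.98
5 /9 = 0.56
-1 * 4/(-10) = 2/5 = 0.40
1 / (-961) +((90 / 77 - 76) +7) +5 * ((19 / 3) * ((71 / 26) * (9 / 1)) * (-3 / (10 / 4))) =-963649517 / 961961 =-1001.76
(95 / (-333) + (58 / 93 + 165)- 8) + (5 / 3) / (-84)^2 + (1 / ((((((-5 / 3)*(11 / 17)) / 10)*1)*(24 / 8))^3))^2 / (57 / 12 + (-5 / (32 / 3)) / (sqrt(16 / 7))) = 2966024478720*sqrt(7) / 652092116929 + 5410053434639889851111 / 15832598363032573584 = 353.74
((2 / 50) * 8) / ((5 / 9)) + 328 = 41072 / 125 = 328.58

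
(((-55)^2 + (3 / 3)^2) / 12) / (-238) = -89 / 84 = -1.06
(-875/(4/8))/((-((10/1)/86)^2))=129430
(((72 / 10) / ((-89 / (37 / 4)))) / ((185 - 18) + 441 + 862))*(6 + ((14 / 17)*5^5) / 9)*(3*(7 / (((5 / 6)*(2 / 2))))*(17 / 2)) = -2479074 / 77875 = -31.83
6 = 6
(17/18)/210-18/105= -0.17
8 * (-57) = -456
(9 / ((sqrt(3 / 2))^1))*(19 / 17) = 57*sqrt(6) / 17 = 8.21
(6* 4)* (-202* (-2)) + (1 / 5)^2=9696.04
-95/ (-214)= 95/ 214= 0.44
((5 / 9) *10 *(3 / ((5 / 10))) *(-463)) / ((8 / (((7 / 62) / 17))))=-81025 / 6324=-12.81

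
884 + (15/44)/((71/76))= 884.36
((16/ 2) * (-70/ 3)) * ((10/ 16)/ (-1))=350/ 3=116.67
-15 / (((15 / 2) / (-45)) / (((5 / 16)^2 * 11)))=12375 / 128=96.68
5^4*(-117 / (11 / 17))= -1243125 / 11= -113011.36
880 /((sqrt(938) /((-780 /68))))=-85800 * sqrt(938) /7973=-329.58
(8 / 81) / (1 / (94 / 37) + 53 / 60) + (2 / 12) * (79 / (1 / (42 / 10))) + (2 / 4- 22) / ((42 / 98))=2533093 / 486135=5.21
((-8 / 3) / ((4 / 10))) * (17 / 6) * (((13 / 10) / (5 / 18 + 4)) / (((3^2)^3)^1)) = -0.01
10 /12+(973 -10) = 5783 /6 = 963.83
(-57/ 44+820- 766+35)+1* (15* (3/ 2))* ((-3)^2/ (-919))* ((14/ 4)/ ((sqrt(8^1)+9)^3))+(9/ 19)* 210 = 711585* sqrt(2)/ 715013246+13985608486747/ 74718884207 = 187.18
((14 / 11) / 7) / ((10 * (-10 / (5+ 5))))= -1 / 55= -0.02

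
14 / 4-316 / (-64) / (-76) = 4177 / 1216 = 3.44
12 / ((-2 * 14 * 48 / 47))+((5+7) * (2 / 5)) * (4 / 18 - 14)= -111809 / 1680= -66.55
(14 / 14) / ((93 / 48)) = 16 / 31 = 0.52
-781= -781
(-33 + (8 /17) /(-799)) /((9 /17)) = -448247 /7191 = -62.33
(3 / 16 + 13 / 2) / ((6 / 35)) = 3745 / 96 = 39.01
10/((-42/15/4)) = -100/7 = -14.29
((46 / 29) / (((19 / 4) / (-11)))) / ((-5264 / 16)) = 2024 / 181279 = 0.01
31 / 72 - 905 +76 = -59657 / 72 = -828.57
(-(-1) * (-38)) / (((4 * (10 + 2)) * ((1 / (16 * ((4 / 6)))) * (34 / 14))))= -3.48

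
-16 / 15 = -1.07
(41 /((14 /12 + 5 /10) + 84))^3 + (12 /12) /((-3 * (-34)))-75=-74.88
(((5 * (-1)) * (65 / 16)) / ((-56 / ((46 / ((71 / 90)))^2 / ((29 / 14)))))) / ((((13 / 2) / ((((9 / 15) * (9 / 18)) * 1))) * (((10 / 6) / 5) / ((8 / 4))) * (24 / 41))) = 658803375 / 2339024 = 281.66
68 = 68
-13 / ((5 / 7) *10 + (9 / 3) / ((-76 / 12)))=-1729 / 887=-1.95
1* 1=1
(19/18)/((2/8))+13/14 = 649/126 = 5.15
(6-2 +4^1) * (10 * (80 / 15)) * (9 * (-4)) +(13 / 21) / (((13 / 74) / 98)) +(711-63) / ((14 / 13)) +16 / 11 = -3329056 / 231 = -14411.50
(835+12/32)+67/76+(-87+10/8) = 114077/152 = 750.51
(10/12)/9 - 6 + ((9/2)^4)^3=7625596831675/110592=68952517.65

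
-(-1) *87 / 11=87 / 11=7.91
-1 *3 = -3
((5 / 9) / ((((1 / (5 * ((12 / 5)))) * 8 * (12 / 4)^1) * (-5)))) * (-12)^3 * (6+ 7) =1248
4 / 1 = 4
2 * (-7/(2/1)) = -7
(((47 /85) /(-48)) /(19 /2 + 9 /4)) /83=-1 /84660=-0.00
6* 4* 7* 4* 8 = 5376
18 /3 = 6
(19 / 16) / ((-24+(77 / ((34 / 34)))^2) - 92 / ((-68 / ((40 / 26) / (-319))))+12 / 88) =1339481 / 6660891976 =0.00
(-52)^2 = 2704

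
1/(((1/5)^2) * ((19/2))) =50/19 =2.63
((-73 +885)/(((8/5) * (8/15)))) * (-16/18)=-5075/6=-845.83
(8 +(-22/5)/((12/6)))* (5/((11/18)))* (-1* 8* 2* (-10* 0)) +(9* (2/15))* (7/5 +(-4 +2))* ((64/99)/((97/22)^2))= -5632/235225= -0.02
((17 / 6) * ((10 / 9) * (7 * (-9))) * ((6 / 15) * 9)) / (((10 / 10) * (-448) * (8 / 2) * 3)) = 17 / 128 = 0.13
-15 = -15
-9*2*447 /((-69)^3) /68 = 149 /413678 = 0.00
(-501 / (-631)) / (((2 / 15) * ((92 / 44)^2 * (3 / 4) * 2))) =303105 / 333799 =0.91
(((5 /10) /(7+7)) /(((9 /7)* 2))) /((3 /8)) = 1 /27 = 0.04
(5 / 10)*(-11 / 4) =-11 / 8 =-1.38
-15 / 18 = -5 / 6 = -0.83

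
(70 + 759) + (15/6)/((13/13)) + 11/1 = 1685/2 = 842.50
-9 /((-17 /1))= 9 /17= 0.53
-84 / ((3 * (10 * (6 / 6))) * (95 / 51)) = -714 / 475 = -1.50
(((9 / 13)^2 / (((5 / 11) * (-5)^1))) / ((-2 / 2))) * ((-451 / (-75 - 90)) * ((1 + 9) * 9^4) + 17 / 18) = 319574871 / 8450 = 37819.51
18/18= 1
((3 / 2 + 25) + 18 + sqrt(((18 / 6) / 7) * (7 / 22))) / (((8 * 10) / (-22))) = -979 / 80-sqrt(66) / 80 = -12.34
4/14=2/7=0.29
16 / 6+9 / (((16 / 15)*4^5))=131477 / 49152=2.67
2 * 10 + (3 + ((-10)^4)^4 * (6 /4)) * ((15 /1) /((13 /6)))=1350000000000000530 /13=103846153846153886.92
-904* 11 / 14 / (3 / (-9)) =14916 / 7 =2130.86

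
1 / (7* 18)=1 / 126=0.01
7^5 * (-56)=-941192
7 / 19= 0.37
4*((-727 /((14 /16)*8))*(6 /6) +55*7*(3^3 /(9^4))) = -695864 /1701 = -409.09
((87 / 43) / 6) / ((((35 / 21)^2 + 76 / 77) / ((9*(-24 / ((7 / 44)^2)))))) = -600291648 / 785309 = -764.40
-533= -533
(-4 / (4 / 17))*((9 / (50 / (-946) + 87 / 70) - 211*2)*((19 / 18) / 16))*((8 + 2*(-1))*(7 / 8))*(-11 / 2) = -25382770567 / 1891248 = -13421.18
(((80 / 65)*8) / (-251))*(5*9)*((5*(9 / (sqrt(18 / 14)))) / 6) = -14400*sqrt(7) / 3263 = -11.68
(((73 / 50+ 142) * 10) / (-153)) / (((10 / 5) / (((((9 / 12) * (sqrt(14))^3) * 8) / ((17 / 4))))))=-133896 * sqrt(14) / 1445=-346.71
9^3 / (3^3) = 27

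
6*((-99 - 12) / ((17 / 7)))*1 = -274.24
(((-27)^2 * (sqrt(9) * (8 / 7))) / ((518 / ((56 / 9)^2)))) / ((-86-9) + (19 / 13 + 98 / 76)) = -3414528 / 1686127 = -2.03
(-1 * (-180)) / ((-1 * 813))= -0.22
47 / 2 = 23.50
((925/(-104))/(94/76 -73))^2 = 308880625/20108374416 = 0.02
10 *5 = 50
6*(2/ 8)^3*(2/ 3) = 1/ 16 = 0.06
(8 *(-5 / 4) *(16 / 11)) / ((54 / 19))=-5.12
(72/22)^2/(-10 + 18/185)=-29970/27709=-1.08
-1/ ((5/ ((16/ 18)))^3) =-512/ 91125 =-0.01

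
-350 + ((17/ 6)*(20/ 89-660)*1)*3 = -530270/ 89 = -5958.09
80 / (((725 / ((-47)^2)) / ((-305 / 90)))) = -1077992 / 1305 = -826.05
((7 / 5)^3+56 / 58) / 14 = 0.26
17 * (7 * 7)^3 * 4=8000132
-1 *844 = -844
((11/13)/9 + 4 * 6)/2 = 2819/234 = 12.05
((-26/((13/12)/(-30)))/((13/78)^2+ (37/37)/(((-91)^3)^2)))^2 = 671846399.91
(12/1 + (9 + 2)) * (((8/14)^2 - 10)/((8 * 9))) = -1817/588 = -3.09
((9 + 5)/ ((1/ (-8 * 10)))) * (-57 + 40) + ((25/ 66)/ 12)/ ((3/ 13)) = 45239365/ 2376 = 19040.14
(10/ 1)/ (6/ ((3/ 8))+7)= 10/ 23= 0.43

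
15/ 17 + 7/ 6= 2.05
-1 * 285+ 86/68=-9647/34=-283.74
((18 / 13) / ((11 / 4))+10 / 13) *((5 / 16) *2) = 35 / 44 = 0.80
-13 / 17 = -0.76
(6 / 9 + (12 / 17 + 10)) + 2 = 682 / 51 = 13.37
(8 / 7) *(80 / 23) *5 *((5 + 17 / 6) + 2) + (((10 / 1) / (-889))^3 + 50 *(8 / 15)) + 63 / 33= 39821198217347 / 177756628357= 224.02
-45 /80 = -9 /16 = -0.56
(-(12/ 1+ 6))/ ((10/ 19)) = -171/ 5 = -34.20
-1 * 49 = -49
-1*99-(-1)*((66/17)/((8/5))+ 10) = -5887/68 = -86.57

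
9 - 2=7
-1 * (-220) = 220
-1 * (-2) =2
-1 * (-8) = 8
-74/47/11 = -74/517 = -0.14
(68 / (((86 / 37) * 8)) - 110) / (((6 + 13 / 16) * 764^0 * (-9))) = 24388 / 14061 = 1.73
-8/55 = -0.15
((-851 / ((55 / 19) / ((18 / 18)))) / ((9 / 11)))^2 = 261436561 / 2025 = 129104.47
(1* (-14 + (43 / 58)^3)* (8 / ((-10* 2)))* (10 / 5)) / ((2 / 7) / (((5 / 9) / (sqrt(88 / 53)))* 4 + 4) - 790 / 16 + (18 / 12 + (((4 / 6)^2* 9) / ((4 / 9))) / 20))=-5711567031746716 / 24863863976872727 + 133663874400* sqrt(1166) / 24863863976872727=-0.23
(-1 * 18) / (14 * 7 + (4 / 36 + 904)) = -162 / 9019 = -0.02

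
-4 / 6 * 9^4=-4374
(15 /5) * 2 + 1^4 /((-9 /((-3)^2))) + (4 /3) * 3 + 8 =17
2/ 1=2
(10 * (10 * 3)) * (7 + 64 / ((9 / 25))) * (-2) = -332600 / 3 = -110866.67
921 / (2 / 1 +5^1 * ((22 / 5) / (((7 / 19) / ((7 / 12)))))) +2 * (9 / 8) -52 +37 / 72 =-385573 / 15912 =-24.23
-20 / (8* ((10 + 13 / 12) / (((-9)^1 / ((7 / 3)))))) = 810 / 931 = 0.87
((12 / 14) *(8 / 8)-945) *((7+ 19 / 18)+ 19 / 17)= -883403 / 102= -8660.81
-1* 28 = -28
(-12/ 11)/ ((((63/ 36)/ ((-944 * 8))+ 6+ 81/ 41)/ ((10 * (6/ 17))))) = -0.48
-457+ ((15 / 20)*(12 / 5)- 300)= -755.20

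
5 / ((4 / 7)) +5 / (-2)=25 / 4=6.25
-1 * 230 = -230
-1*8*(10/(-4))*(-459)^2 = 4213620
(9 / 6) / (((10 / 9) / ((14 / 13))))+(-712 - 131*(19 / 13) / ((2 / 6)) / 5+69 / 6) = -10581 / 13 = -813.92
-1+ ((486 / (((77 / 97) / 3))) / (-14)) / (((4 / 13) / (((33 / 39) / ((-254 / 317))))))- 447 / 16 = 41950793 / 99568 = 421.33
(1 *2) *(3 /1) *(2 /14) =6 /7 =0.86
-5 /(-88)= 5 /88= 0.06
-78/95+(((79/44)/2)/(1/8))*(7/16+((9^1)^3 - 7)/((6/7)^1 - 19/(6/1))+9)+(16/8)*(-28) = -3623534841/1621840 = -2234.21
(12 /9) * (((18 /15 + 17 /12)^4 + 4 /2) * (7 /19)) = 4434452407 /184680000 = 24.01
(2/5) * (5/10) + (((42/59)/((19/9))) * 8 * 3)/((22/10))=239131/61655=3.88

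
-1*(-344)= 344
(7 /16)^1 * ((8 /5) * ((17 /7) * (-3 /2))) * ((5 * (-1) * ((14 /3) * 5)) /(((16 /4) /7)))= 4165 /8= 520.62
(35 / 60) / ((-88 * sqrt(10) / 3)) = -7 * sqrt(10) / 3520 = -0.01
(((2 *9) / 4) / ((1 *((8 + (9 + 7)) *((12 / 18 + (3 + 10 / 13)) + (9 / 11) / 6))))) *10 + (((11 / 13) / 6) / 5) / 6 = 951907 / 2294955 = 0.41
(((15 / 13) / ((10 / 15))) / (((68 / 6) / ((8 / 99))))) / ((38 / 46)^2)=15870 / 877591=0.02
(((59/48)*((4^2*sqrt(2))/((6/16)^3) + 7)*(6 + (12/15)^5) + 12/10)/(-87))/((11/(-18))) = 4173331/3987500 + 1194665984*sqrt(2)/26915625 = 63.82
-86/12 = -43/6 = -7.17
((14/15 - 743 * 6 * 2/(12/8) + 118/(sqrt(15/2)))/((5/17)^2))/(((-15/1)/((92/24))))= 296276731/16875 - 392173 * sqrt(30)/16875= 17429.85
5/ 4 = 1.25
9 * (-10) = -90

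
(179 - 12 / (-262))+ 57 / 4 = 193.30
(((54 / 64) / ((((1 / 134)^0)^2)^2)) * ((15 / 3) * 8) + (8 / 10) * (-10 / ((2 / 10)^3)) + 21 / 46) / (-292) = 88853 / 26864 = 3.31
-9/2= -4.50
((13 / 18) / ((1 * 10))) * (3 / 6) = 13 / 360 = 0.04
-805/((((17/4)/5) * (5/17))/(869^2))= -2431618420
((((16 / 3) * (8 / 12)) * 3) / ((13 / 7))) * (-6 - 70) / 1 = -17024 / 39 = -436.51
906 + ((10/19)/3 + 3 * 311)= 104833/57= 1839.18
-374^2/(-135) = 139876/135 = 1036.12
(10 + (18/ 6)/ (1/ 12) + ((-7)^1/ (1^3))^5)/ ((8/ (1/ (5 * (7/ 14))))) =-838.05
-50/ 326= -0.15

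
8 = 8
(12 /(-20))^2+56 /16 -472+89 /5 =-22517 /50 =-450.34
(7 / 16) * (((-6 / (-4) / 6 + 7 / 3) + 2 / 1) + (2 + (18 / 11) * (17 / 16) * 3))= 21805 / 4224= 5.16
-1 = -1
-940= -940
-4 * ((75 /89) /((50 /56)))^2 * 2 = -56448 /7921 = -7.13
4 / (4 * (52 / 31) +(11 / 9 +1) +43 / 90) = 1240 / 2917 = 0.43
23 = 23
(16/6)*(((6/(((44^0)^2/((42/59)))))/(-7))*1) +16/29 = -1840/1711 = -1.08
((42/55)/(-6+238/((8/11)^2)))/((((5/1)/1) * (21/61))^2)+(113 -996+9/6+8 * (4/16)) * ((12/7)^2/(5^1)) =-1484411045192/2871589875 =-516.93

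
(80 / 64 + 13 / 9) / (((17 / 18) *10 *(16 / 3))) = 291 / 5440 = 0.05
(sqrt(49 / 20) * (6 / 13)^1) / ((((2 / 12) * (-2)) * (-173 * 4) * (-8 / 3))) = -189 * sqrt(5) / 359840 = -0.00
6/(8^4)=3/2048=0.00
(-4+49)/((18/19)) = 95/2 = 47.50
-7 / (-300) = 7 / 300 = 0.02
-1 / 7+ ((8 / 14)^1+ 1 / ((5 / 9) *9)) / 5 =2 / 175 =0.01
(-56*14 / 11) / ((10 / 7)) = -2744 / 55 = -49.89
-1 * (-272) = 272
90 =90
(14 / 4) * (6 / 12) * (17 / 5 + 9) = 217 / 10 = 21.70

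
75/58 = 1.29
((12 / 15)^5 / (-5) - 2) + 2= -1024 / 15625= -0.07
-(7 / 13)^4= -2401 / 28561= -0.08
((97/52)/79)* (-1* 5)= -485/4108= -0.12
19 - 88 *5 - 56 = -477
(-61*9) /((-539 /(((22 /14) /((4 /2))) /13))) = 549 /8918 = 0.06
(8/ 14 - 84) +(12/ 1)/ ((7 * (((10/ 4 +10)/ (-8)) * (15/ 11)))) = -73704/ 875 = -84.23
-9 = -9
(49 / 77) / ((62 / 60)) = 210 / 341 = 0.62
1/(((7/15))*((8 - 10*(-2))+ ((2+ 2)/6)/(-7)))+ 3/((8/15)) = 13365/2344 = 5.70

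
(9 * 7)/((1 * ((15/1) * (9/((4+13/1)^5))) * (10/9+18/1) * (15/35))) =69572993/860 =80898.83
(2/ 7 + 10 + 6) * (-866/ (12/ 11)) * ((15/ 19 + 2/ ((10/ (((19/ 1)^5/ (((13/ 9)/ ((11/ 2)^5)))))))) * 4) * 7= -624604025704951.49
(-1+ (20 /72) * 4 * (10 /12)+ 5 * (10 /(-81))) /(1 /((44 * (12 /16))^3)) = -74536 /3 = -24845.33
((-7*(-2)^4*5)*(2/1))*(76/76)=-1120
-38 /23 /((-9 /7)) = 266 /207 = 1.29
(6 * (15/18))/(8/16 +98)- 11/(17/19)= -41003/3349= -12.24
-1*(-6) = 6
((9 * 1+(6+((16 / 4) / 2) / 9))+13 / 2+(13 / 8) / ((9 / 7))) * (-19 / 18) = -24.26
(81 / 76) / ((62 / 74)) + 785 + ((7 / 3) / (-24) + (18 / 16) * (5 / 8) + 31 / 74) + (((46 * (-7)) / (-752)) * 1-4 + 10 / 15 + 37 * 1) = 484604784203 / 589980096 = 821.39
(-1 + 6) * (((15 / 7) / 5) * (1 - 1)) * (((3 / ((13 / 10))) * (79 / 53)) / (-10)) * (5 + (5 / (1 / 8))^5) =0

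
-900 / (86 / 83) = -37350 / 43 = -868.60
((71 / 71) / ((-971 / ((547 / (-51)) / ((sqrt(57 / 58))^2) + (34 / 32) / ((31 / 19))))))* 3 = 14797135 / 466685904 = 0.03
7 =7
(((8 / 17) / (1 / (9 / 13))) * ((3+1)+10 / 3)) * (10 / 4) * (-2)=-2640 / 221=-11.95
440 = 440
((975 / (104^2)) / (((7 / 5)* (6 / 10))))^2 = 0.01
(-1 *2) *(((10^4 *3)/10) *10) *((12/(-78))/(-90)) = -4000/39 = -102.56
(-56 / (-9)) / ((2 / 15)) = 140 / 3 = 46.67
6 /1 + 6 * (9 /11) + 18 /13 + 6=2616 /143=18.29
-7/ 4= -1.75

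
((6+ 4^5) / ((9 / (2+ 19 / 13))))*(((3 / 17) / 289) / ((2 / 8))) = 61800 / 63869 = 0.97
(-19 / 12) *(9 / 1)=-57 / 4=-14.25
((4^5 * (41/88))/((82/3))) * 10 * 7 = 13440/11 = 1221.82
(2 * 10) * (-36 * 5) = -3600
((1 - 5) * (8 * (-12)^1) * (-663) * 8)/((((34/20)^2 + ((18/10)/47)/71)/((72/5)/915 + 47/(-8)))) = 4128561.76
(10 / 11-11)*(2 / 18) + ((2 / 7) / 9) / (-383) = -297613 / 265419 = -1.12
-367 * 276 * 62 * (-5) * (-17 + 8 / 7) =-497922531.43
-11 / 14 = -0.79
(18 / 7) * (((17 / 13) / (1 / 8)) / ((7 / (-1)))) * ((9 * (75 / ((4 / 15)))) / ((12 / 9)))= -4647375 / 637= -7295.72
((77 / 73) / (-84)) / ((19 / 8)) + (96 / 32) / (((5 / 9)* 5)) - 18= -1760653 / 104025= -16.93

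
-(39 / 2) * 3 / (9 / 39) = -253.50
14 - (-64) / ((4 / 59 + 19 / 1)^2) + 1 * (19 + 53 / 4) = 235031761 / 5062500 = 46.43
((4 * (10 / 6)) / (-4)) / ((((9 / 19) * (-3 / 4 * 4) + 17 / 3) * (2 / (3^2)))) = -855 / 484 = -1.77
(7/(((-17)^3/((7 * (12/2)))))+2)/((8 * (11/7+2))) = 16681/245650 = 0.07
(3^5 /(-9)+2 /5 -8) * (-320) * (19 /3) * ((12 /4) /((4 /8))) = 420736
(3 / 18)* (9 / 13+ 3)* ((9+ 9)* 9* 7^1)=9072 / 13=697.85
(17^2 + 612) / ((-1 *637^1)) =-901 / 637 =-1.41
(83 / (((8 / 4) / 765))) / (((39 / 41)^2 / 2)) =11859455 / 169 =70174.29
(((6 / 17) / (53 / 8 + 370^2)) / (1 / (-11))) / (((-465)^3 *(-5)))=-176 / 3120117728011875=-0.00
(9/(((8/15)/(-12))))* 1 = -202.50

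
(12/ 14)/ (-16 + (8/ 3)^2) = -27/ 280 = -0.10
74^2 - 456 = 5020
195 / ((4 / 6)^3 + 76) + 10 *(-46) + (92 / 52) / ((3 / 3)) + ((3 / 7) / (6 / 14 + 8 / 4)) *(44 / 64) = -165916273 / 364208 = -455.55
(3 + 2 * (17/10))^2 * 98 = 100352/25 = 4014.08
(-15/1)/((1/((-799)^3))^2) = -3902760806543928015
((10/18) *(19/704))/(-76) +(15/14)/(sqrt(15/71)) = -5/25344 +sqrt(1065)/14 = 2.33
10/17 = 0.59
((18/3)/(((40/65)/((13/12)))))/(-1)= -10.56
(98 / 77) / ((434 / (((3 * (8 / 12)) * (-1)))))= -0.01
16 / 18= 8 / 9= 0.89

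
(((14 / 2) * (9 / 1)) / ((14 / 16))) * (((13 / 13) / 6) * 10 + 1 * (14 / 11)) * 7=16296 / 11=1481.45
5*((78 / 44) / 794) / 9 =65 / 52404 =0.00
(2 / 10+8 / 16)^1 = 0.70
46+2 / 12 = 277 / 6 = 46.17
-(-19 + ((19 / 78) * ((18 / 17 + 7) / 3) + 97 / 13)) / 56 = 43297 / 222768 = 0.19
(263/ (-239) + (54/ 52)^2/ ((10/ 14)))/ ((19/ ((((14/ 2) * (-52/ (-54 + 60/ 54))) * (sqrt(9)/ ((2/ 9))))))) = 80354511/ 40142440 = 2.00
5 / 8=0.62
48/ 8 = 6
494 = 494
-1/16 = -0.06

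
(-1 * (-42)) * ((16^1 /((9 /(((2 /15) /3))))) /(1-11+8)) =-224 /135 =-1.66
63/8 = 7.88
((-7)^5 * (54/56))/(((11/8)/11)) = -129654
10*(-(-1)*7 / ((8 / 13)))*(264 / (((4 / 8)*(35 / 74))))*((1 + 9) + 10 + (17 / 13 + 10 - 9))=2832720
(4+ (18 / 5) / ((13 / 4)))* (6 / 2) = 996 / 65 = 15.32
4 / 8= 1 / 2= 0.50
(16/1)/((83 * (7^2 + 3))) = 4/1079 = 0.00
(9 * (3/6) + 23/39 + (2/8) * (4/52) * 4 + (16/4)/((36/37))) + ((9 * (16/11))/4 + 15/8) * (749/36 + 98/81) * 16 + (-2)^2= 542485/297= 1826.55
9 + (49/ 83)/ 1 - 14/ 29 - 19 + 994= 984.11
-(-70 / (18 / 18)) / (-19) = -70 / 19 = -3.68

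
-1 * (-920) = 920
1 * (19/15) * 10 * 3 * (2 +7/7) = 114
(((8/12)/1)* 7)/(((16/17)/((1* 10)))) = 595/12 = 49.58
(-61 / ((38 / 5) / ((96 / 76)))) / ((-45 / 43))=10492 / 1083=9.69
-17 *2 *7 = -238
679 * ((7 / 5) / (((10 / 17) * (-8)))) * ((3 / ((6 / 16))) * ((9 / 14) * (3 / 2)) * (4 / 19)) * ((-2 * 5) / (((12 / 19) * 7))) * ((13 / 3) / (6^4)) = 21437 / 8640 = 2.48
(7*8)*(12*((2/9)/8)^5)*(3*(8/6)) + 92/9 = 1609639/157464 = 10.22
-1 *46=-46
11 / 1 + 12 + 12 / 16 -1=91 / 4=22.75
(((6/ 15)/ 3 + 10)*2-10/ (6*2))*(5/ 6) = 16.19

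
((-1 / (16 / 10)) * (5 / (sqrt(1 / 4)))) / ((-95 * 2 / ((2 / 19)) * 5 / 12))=0.01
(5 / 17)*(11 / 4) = 55 / 68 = 0.81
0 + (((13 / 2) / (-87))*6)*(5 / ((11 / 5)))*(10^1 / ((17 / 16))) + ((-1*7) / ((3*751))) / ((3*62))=-21791053961 / 2272551534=-9.59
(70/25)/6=7/15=0.47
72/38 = 36/19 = 1.89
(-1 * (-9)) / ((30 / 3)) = 9 / 10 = 0.90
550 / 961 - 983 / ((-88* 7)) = 1283463 / 591976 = 2.17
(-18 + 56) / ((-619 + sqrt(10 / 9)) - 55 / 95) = -38247228 / 623608123 - 20577 * sqrt(10) / 623608123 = -0.06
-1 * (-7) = 7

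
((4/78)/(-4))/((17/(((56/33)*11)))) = -28/1989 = -0.01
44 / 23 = 1.91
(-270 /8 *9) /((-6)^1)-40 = 85 /8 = 10.62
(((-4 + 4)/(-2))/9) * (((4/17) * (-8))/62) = 0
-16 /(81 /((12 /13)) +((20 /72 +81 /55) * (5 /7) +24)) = -0.14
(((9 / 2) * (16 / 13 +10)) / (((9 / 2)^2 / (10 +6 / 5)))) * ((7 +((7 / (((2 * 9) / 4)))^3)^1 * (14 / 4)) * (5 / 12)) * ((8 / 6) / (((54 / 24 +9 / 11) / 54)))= 21163020032 / 3838185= 5513.81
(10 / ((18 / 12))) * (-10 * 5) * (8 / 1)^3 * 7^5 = -8605184000 / 3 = -2868394666.67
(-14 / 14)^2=1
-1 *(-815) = 815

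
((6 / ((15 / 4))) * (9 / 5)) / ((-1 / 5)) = -72 / 5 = -14.40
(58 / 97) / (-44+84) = 29 / 1940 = 0.01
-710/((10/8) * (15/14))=-7952/15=-530.13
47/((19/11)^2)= 5687/361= 15.75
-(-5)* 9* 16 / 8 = 90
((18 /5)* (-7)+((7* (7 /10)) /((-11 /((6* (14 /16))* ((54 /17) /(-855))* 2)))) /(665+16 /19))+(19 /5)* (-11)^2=17135822699 /39428950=434.60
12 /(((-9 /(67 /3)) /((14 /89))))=-3752 /801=-4.68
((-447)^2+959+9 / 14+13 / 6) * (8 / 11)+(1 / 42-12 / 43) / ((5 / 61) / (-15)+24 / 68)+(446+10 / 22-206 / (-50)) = 78633917585063 / 536878650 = 146464.97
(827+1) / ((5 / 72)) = 59616 / 5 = 11923.20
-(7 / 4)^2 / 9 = -49 / 144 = -0.34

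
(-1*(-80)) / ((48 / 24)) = 40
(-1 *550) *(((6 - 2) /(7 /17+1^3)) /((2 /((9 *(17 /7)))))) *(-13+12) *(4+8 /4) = 715275 /7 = 102182.14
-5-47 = -52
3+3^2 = 12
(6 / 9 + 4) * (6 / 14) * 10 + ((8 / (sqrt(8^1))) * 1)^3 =42.63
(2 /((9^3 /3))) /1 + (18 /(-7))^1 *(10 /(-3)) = 14594 /1701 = 8.58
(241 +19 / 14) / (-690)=-1131 / 3220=-0.35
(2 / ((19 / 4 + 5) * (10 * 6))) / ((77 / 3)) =2 / 15015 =0.00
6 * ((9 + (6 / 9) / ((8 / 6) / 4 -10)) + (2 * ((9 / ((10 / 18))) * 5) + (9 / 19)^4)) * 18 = 69788678328 / 3779309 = 18465.99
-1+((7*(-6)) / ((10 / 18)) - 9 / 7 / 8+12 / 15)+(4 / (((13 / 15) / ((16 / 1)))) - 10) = -44097 / 3640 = -12.11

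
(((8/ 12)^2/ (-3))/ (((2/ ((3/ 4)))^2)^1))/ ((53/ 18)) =-3/ 424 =-0.01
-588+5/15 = -1763/3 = -587.67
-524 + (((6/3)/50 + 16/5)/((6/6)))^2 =-320939/625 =-513.50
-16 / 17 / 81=-16 / 1377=-0.01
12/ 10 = 6/ 5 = 1.20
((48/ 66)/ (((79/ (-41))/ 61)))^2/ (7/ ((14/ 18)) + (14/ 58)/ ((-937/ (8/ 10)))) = 54389485495360/ 923378398877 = 58.90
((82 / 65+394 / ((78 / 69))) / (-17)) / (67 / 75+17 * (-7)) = 26235 / 150586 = 0.17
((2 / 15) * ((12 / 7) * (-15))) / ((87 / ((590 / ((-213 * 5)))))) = 944 / 43239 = 0.02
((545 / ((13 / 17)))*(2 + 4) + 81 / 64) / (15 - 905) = -3558813 / 740480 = -4.81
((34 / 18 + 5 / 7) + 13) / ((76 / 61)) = 59963 / 4788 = 12.52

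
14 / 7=2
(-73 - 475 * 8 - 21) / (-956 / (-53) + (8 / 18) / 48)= -2026296 / 9391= -215.77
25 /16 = 1.56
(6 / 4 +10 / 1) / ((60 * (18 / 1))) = 0.01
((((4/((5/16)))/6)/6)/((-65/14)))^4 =2517630976/73198719140625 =0.00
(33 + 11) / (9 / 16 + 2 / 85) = 75.08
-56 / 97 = -0.58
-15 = -15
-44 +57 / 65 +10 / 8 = -10887 / 260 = -41.87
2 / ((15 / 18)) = 12 / 5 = 2.40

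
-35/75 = -7/15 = -0.47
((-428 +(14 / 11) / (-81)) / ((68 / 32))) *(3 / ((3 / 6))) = -6101792 / 5049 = -1208.51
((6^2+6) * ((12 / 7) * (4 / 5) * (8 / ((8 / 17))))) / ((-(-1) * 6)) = 816 / 5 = 163.20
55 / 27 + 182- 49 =3646 / 27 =135.04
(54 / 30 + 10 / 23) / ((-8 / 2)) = -257 / 460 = -0.56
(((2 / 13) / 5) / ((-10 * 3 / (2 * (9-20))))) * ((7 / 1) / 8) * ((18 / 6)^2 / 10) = 231 / 13000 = 0.02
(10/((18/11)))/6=55/54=1.02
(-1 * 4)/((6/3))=-2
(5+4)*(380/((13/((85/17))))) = 17100/13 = 1315.38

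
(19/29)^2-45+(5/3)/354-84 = -114827731/893142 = -128.57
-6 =-6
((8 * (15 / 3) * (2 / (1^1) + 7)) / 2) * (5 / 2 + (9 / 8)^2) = 10845 / 16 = 677.81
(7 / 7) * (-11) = -11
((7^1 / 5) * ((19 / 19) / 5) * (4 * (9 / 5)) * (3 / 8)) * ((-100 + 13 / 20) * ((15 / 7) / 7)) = -22.99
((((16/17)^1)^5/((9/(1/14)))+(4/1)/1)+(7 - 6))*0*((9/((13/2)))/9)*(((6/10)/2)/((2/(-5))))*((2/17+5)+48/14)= 0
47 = 47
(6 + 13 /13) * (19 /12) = 133 /12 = 11.08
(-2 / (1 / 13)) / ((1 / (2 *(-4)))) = 208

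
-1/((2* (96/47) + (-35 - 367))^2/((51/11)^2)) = -638401/4702393476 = -0.00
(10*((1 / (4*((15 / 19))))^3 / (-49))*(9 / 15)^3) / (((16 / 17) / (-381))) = 44425743 / 78400000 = 0.57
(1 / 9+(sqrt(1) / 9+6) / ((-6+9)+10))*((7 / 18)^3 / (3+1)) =5831 / 682344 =0.01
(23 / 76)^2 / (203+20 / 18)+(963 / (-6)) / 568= -106267683 / 376673176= -0.28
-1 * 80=-80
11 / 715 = 1 / 65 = 0.02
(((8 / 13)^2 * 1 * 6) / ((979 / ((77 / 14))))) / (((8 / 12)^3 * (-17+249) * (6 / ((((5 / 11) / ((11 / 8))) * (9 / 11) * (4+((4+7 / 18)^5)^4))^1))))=448241259884472941949262073450496419525 / 7614416030564266340438563356672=58867450.65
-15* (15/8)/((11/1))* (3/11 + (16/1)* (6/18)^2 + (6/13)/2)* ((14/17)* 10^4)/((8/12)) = -1926750000/26741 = -72052.28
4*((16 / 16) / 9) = 4 / 9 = 0.44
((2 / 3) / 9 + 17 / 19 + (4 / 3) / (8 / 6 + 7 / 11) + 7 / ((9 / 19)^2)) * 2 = 6570952 / 100035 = 65.69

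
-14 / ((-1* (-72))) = -7 / 36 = -0.19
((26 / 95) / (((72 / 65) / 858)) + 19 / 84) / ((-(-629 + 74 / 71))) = 24047629 / 71157660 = 0.34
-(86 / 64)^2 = -1849 / 1024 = -1.81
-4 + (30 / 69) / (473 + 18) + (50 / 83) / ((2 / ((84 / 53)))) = -174952338 / 49677907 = -3.52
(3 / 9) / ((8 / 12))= 1 / 2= 0.50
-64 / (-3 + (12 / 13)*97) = -832 / 1125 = -0.74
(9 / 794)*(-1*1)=-9 / 794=-0.01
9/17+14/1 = 247/17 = 14.53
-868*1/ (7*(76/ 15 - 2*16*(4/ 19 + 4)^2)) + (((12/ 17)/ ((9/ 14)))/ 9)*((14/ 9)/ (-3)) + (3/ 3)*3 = 1751886920/ 554871789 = 3.16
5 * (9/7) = 45/7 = 6.43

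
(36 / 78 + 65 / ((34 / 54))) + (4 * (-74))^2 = 19386053 / 221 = 87719.70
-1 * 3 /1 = -3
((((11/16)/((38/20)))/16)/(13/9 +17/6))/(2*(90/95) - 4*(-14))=9/98560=0.00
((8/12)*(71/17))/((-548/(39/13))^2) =213/2552584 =0.00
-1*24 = -24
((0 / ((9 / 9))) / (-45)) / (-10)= 0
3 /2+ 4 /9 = 35 /18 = 1.94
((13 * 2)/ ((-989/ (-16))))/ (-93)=-416/ 91977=-0.00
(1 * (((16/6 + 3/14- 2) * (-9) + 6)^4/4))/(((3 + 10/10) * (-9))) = -59049/614656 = -0.10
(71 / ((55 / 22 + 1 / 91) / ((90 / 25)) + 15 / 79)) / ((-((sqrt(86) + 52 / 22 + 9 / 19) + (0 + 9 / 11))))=1467029956392 / 364332729925-401321022102 *sqrt(86) / 364332729925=-6.19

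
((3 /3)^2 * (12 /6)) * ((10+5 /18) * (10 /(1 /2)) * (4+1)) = 18500 /9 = 2055.56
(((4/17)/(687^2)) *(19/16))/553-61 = -1082623258817/17747922276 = -61.00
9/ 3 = 3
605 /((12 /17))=10285 /12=857.08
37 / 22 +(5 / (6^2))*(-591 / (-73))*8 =51443 / 4818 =10.68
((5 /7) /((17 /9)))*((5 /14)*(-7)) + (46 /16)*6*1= 7761 /476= 16.30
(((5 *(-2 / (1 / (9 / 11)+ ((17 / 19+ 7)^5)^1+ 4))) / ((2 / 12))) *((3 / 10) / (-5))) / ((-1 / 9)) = -3610152342 / 3417769383265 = -0.00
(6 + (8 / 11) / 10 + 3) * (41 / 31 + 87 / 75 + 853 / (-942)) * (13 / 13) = 574515167 / 40152750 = 14.31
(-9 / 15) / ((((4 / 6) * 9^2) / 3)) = -1 / 30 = -0.03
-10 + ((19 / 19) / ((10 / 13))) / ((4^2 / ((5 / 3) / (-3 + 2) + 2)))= -4787 / 480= -9.97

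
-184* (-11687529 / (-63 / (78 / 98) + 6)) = -9318856456 / 317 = -29397023.52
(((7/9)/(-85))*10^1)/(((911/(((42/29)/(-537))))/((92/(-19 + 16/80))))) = -45080/34006246191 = -0.00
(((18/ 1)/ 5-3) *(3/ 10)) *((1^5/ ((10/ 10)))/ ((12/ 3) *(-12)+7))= -9/ 2050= -0.00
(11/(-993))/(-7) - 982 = -6825871/6951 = -982.00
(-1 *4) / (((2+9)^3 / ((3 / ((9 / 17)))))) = -68 / 3993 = -0.02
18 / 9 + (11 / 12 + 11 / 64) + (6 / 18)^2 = 1843 / 576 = 3.20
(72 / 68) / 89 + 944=1428290 / 1513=944.01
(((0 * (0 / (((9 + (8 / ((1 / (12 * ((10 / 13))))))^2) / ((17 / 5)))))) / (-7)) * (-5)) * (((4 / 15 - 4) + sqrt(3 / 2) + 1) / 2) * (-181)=0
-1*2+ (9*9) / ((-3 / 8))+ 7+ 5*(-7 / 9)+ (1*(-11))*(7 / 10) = -20033 / 90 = -222.59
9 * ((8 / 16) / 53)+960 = 960.08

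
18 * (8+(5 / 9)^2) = 1346 / 9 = 149.56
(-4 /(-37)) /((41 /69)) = 276 /1517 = 0.18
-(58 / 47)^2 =-1.52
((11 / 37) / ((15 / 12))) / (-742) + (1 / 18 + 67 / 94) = 22297069 / 29032605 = 0.77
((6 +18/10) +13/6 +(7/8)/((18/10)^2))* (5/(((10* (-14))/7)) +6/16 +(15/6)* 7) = 180.42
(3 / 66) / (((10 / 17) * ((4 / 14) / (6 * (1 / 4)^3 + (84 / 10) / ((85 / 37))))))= 357021 / 352000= 1.01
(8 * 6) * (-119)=-5712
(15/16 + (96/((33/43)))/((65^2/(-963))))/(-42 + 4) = 20504283/28256800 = 0.73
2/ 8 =1/ 4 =0.25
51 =51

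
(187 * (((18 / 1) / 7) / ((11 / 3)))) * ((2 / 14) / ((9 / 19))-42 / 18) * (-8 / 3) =34816 / 49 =710.53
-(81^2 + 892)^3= -413993348677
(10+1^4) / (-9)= -11 / 9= -1.22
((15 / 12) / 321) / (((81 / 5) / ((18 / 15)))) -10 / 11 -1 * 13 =-2652047 / 190674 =-13.91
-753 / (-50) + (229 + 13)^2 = 2928953 / 50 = 58579.06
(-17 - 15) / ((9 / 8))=-256 / 9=-28.44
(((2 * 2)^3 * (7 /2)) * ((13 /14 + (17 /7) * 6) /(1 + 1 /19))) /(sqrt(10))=8246 * sqrt(10) /25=1043.05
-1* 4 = -4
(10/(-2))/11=-5/11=-0.45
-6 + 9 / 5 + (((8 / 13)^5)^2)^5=-1045651368249030625372468012840914554797177556417326686109 / 248964611489563539008570907677668091582005960023628671245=-4.20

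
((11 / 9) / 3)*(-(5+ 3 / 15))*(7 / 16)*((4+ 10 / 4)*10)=-13013 / 216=-60.25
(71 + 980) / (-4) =-1051 / 4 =-262.75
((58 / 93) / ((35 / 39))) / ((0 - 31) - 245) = -377 / 149730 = -0.00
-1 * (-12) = 12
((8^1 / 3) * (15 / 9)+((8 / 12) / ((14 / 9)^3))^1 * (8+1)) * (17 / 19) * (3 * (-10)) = -6337855 / 39102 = -162.09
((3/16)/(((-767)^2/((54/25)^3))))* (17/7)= 1003833/128688218750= 0.00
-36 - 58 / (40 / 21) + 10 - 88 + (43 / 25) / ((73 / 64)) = -1043477 / 7300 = -142.94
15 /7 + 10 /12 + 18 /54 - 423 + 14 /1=-17039 /42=-405.69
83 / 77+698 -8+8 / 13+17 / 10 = 6940867 / 10010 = 693.39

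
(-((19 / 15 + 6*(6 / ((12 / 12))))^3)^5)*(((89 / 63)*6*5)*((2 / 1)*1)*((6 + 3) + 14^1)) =-1331542253298069557796459780348469653178147012 / 1839154339599609375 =-723997015708834515440533900.00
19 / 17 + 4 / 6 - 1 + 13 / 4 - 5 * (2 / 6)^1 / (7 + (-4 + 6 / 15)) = 241 / 68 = 3.54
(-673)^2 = 452929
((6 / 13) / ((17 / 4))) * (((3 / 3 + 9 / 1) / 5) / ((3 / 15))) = 240 / 221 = 1.09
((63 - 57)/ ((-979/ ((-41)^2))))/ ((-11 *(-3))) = -3362/ 10769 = -0.31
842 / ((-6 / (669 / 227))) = -93883 / 227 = -413.58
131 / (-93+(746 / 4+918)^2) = 524 / 4879309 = 0.00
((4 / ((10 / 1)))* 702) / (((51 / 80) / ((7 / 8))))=385.41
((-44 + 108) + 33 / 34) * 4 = 4418 / 17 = 259.88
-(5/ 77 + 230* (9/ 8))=-79715/ 308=-258.81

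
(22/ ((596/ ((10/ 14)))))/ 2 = 55/ 4172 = 0.01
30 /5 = 6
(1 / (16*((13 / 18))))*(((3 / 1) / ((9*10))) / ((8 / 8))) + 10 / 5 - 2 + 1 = 1043 / 1040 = 1.00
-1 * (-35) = 35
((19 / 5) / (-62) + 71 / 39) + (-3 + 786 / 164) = 880322 / 247845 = 3.55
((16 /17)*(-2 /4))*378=-3024 /17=-177.88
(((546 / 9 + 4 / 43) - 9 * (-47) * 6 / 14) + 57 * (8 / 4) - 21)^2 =91534082116 / 815409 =112255.42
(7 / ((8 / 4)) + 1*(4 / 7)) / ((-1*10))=-57 / 140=-0.41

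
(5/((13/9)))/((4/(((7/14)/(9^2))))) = 5/936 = 0.01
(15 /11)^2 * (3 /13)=675 /1573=0.43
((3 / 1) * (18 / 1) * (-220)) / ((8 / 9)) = -13365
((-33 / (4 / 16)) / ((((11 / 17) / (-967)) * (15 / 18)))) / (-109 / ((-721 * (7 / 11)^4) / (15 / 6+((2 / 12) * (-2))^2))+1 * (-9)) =-35905.57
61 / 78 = 0.78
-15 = -15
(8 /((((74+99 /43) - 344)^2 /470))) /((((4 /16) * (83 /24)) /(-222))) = -16462904320 /1221973227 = -13.47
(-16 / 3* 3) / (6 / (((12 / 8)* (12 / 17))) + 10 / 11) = -528 / 217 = -2.43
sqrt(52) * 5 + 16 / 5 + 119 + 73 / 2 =10 * sqrt(13) + 1587 / 10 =194.76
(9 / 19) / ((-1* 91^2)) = -9 / 157339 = -0.00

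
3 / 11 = 0.27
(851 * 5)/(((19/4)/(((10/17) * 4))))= 680800/323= 2107.74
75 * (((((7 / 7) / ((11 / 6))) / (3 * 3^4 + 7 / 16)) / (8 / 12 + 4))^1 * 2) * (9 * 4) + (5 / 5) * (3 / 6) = 371023 / 119966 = 3.09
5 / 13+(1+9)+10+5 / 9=2450 / 117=20.94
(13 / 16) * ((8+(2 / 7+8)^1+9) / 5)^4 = 531.43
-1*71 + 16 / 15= -1049 / 15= -69.93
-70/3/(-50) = 7/15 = 0.47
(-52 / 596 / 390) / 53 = -1 / 236910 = -0.00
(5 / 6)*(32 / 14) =40 / 21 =1.90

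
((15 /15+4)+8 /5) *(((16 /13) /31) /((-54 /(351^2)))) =-92664 /155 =-597.83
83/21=3.95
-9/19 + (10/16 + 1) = 175/152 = 1.15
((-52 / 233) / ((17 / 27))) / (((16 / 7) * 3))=-819 / 15844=-0.05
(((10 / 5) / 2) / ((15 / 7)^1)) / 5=7 / 75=0.09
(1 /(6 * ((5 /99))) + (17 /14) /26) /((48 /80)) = 6091 /1092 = 5.58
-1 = -1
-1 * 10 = -10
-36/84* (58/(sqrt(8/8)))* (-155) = 26970/7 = 3852.86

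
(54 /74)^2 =0.53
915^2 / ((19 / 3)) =2511675 / 19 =132193.42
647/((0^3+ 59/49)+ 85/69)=2187507/8236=265.60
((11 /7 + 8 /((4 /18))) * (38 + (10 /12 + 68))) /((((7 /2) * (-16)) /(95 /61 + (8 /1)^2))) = -4698.92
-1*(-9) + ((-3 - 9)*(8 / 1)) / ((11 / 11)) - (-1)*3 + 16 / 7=-81.71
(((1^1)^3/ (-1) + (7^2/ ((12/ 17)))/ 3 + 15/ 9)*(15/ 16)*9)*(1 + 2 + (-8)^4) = 52692645/ 64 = 823322.58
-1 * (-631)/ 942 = 631/ 942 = 0.67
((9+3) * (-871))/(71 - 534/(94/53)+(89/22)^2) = 79254032/1620563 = 48.91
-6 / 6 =-1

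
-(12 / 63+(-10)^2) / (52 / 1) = -526 / 273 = -1.93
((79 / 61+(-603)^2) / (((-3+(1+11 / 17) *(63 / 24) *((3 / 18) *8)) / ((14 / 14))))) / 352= 94265969 / 252296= 373.63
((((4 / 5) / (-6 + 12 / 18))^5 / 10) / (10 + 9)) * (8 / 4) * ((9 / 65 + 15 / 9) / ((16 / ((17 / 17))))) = -891 / 9880000000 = -0.00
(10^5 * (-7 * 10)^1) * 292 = -2044000000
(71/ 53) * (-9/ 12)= -213/ 212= -1.00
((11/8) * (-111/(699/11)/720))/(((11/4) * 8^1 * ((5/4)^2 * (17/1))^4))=-104192/342077220703125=-0.00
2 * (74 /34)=74 /17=4.35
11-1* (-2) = 13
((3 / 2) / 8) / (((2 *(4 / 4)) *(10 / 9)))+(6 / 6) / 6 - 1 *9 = -8399 / 960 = -8.75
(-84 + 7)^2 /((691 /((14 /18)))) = 41503 /6219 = 6.67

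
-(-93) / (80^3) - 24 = -12287907 / 512000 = -24.00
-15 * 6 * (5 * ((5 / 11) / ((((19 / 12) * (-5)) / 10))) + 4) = -21240 / 209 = -101.63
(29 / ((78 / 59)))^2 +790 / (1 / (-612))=-482998.82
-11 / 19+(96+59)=2934 / 19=154.42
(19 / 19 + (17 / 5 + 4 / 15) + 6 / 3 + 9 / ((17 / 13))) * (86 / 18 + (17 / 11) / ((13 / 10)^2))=65808767 / 853281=77.12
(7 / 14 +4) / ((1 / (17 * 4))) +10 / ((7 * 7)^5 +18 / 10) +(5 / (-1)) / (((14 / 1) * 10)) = 6049913684709 / 19773267556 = 305.96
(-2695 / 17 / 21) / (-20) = 77 / 204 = 0.38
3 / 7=0.43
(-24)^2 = 576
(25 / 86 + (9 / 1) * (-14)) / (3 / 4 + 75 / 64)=-345952 / 5289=-65.41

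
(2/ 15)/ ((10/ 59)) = 59/ 75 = 0.79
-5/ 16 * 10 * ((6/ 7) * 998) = -37425/ 14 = -2673.21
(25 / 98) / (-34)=-25 / 3332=-0.01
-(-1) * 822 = 822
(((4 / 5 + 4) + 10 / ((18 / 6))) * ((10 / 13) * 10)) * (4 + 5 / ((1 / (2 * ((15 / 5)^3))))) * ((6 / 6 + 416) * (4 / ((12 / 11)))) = 1022228240 / 39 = 26210980.51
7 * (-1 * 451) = -3157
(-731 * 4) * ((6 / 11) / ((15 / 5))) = -5848 / 11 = -531.64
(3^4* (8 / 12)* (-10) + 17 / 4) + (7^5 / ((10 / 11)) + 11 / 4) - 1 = 179537 / 10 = 17953.70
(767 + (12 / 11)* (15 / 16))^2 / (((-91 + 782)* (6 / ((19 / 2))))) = 21697370131 / 16053312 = 1351.58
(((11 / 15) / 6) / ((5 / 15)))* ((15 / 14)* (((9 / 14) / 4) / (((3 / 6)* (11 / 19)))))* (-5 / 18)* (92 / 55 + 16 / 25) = -0.14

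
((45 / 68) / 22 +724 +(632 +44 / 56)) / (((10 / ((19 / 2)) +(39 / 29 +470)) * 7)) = 7828924825 / 19080371464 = 0.41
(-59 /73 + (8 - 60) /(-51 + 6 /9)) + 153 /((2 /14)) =11808112 /11023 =1071.22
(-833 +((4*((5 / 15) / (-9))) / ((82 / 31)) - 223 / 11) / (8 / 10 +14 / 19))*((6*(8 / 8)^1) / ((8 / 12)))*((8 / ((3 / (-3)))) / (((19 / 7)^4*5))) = 224.51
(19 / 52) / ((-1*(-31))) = 19 / 1612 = 0.01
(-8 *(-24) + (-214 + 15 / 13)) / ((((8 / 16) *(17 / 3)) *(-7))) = 1626 / 1547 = 1.05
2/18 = 1/9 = 0.11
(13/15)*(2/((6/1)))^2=13/135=0.10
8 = 8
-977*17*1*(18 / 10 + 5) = -564706 / 5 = -112941.20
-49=-49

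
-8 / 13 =-0.62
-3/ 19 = -0.16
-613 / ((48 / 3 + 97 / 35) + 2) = -21455 / 727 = -29.51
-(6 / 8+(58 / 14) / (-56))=-265 / 392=-0.68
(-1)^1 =-1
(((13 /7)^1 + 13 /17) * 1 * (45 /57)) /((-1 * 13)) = -360 /2261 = -0.16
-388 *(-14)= 5432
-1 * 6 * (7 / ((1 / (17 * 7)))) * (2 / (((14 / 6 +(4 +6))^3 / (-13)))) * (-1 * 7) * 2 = -49120344 / 50653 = -969.74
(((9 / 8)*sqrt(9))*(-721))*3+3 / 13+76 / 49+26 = -37059861 / 5096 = -7272.34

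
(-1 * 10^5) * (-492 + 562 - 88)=1800000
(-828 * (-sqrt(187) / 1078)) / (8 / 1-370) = -207 * sqrt(187) / 97559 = -0.03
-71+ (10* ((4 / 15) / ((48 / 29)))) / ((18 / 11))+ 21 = -15881 / 324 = -49.02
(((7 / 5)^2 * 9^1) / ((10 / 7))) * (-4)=-6174 / 125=-49.39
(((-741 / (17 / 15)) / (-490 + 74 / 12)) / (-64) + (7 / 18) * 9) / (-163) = -5493967 / 257414816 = -0.02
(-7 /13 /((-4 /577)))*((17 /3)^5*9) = 5734802423 /1404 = 4084617.11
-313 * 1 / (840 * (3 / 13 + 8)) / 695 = -4069 / 62466600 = -0.00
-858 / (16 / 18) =-3861 / 4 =-965.25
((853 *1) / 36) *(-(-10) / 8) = 4265 / 144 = 29.62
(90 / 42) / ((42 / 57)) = 285 / 98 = 2.91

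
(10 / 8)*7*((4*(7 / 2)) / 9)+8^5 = 590069 / 18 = 32781.61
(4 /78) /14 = 1 /273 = 0.00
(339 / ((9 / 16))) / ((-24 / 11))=-2486 / 9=-276.22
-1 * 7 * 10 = -70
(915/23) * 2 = 1830/23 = 79.57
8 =8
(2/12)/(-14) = -1/84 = -0.01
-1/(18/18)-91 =-92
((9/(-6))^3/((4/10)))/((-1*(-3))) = -45/16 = -2.81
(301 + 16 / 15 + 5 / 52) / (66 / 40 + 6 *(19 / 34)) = 4006679 / 66339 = 60.40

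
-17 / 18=-0.94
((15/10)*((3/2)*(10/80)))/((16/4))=9/128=0.07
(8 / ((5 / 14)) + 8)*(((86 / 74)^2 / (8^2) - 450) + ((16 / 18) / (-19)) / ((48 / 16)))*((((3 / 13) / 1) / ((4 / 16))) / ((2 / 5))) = -20225905991 / 640692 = -31568.84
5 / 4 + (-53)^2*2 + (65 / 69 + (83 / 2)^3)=42555649 / 552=77093.57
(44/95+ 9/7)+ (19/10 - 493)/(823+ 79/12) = 7658687/6620075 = 1.16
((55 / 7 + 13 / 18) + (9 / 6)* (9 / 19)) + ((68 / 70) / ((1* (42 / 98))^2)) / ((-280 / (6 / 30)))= 5557739 / 598500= 9.29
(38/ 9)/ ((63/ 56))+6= 9.75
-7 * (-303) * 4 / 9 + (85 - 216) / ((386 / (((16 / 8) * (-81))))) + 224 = 707333 / 579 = 1221.65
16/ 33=0.48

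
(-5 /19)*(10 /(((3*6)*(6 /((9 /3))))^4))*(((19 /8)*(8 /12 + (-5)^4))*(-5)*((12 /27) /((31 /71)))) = 16658375 /1405838592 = 0.01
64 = 64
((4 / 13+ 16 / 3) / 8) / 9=55 / 702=0.08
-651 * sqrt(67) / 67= -79.53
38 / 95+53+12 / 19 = 5133 / 95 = 54.03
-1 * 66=-66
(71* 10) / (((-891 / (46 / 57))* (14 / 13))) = -212290 / 355509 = -0.60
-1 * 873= -873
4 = 4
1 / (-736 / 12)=-3 / 184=-0.02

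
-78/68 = -39/34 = -1.15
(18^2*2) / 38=324 / 19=17.05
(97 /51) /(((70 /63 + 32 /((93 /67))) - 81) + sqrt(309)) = -143045997 /3865656860 - 2516859*sqrt(309) /3865656860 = -0.05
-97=-97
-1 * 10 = -10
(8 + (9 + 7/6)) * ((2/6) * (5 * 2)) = 545/9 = 60.56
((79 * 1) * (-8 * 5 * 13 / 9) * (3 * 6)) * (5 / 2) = -205400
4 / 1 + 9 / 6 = 11 / 2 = 5.50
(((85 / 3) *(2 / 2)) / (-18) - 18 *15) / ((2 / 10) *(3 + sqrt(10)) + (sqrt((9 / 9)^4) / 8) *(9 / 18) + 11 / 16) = -146650 / 569 + 586600 *sqrt(10) / 15363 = -136.99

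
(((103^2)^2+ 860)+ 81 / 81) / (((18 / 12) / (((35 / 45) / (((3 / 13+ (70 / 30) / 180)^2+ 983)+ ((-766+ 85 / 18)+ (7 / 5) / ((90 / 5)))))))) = 2876012152977600 / 10933320241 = 263050.21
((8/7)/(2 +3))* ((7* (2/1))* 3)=48/5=9.60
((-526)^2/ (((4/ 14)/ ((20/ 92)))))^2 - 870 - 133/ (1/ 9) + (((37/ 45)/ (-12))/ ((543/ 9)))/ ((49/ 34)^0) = 763783256634769487/ 17234820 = 44316288573.64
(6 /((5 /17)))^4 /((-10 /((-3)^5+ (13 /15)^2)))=327772485072 /78125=4195487.81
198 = 198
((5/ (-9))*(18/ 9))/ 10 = -1/ 9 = -0.11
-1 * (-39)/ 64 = 39/ 64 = 0.61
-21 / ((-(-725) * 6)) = -7 / 1450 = -0.00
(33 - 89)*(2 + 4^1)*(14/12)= -392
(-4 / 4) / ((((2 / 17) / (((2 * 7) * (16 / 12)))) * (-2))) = 238 / 3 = 79.33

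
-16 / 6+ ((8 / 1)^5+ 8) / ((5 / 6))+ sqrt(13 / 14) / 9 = 39328.64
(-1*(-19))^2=361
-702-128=-830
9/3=3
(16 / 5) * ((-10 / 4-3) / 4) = -22 / 5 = -4.40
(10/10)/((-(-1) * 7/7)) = 1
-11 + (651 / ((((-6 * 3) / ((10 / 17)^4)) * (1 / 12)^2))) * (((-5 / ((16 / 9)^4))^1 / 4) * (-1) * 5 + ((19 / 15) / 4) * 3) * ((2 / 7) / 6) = -9884633463 / 171051008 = -57.79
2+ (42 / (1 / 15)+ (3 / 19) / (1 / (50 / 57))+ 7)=230729 / 361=639.14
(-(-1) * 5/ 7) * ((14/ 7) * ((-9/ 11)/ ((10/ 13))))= -117/ 77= -1.52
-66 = -66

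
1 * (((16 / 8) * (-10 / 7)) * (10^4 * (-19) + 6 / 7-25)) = 26603380 / 49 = 542926.12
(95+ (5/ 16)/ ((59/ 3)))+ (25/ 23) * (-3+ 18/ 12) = 2027585/ 21712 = 93.39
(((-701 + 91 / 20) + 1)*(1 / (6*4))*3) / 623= -1987 / 14240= -0.14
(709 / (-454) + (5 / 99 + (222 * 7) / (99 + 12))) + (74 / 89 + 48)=245293063 / 4000194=61.32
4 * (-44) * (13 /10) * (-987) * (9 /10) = 5081076 /25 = 203243.04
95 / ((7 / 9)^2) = 7695 / 49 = 157.04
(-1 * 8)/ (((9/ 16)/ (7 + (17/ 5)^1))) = -6656/ 45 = -147.91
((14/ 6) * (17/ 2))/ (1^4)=119/ 6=19.83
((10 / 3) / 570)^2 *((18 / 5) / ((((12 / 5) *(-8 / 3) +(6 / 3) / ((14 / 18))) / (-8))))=56 / 217683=0.00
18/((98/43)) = 387/49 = 7.90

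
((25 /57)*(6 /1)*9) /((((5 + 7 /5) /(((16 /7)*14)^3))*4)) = 576000 /19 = 30315.79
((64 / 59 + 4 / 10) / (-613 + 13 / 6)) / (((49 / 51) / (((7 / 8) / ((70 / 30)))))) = -100521 / 105955150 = -0.00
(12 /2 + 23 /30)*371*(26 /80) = 979069 /1200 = 815.89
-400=-400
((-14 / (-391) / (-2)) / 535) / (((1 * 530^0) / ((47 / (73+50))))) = -329 / 25729755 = -0.00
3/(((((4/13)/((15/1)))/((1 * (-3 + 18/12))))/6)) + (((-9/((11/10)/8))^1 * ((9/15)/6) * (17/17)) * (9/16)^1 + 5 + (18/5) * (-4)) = -292453/220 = -1329.33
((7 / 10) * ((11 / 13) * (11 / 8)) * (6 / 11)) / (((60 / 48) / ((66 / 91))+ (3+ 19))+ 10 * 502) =7623 / 86550295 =0.00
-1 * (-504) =504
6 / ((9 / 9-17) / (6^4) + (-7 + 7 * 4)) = 243 / 850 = 0.29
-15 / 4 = -3.75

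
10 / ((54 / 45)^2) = 125 / 18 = 6.94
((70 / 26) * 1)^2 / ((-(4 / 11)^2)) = -148225 / 2704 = -54.82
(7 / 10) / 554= 7 / 5540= 0.00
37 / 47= 0.79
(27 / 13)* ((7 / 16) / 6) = 63 / 416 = 0.15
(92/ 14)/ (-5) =-46/ 35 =-1.31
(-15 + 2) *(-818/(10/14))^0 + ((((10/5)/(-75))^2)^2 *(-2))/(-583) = -239804296843/18446484375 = -13.00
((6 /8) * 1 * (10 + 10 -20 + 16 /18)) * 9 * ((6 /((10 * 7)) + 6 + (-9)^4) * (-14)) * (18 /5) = -49647168 /25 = -1985886.72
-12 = -12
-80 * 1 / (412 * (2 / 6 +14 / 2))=-30 / 1133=-0.03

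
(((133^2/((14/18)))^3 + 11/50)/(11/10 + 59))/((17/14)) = 8234576984485054/51085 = 161193637750.51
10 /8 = 5 /4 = 1.25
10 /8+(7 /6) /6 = 13 /9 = 1.44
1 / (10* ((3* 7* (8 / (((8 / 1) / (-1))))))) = -1 / 210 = -0.00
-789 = -789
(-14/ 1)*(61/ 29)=-854/ 29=-29.45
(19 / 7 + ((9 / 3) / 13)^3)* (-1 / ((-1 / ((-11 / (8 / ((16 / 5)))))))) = -922504 / 76895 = -12.00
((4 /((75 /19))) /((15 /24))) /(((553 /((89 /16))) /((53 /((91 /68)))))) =12188728 /18871125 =0.65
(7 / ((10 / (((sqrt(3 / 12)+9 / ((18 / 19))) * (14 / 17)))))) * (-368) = -36064 / 17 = -2121.41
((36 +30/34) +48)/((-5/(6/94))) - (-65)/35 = 21632/27965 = 0.77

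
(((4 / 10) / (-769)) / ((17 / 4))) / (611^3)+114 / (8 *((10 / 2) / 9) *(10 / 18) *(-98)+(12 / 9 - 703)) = -27535233402047038 / 227924579280497905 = -0.12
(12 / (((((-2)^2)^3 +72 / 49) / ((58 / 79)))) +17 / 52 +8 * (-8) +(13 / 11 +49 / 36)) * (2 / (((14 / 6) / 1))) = -4973686009 / 95132037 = -52.28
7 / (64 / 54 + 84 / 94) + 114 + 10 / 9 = 2812915 / 23742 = 118.48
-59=-59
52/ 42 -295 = -6169/ 21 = -293.76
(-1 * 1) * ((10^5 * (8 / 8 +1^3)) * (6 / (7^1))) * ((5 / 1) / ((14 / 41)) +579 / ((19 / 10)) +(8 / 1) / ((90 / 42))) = -51568840000 / 931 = -55390805.59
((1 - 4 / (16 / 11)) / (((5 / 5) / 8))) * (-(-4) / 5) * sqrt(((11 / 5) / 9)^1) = -56 * sqrt(55) / 75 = -5.54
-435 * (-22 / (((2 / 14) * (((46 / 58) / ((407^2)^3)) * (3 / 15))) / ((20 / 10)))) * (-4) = -353211164352870664671600 / 23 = -15357007145776985420504.35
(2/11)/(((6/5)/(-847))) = -385/3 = -128.33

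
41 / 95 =0.43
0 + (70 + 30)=100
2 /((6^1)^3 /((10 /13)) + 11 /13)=0.01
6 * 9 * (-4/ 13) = -216/ 13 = -16.62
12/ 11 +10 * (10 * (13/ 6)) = 7186/ 33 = 217.76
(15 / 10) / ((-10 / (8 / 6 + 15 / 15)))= -7 / 20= -0.35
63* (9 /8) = 567 /8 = 70.88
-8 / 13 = -0.62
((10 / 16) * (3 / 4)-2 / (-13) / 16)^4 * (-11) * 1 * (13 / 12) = -0.62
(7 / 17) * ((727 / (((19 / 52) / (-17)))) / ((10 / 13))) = -18106.13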